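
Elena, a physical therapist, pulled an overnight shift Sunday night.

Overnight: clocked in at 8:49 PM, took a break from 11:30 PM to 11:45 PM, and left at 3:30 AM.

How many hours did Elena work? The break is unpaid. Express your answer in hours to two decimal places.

Overnight: 8:49 PM → midnight = 3 h 11 min; midnight → 3:30 AM = 3 h 30 min; span 6 h 41 min; less 15 min break → 6 h 26 min

6.43 hours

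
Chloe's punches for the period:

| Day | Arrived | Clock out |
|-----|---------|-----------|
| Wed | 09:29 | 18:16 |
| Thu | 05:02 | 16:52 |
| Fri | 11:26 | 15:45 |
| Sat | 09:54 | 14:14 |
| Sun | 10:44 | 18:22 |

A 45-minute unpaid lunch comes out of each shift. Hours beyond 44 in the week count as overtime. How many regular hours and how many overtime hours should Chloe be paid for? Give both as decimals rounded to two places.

Regular 33.15 hours, overtime 0.00 hours

Wed: 09:29–18:16 = 8 h 47 min; less 45 min break → 8 h 2 min
Thu: 05:02–16:52 = 11 h 50 min; less 45 min break → 11 h 5 min
Fri: 11:26–15:45 = 4 h 19 min; less 45 min break → 3 h 34 min
Sat: 09:54–14:14 = 4 h 20 min; less 45 min break → 3 h 35 min
Sun: 10:44–18:22 = 7 h 38 min; less 45 min break → 6 h 53 min
Total worked: 33 h 9 min = 33.15 h.
Threshold 44 h → overtime 0 h 0 min, regular 33 h 9 min.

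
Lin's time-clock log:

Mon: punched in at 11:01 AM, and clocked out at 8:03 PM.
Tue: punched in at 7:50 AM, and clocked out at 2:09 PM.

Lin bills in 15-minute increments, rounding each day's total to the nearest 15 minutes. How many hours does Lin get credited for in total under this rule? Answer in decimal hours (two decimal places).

15.25 hours

Mon: 11:01 AM–8:03 PM = 9 h 2 min → rounds to 9 h 0 min
Tue: 7:50 AM–2:09 PM = 6 h 19 min → rounds to 6 h 15 min
Total credited: 15 h 15 min.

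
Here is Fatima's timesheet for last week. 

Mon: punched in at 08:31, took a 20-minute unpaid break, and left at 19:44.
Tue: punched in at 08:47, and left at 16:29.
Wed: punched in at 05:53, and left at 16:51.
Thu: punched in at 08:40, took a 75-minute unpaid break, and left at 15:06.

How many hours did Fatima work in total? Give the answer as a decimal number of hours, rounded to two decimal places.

Mon: 08:31–19:44 = 11 h 13 min; less 20 min break → 10 h 53 min
Tue: 08:47–16:29 = 7 h 42 min
Wed: 05:53–16:51 = 10 h 58 min
Thu: 08:40–15:06 = 6 h 26 min; less 75 min break → 5 h 11 min
Total: 10 h 53 min + 7 h 42 min + 10 h 58 min + 5 h 11 min = 34 h 44 min.

34.73 hours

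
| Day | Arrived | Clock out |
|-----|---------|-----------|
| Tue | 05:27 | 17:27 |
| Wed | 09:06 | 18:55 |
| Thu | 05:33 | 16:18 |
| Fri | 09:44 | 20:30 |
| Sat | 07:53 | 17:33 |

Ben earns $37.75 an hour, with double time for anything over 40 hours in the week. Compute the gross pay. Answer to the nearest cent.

Tue: 05:27–17:27 = 12 h 0 min
Wed: 09:06–18:55 = 9 h 49 min
Thu: 05:33–16:18 = 10 h 45 min
Fri: 09:44–20:30 = 10 h 46 min
Sat: 07:53–17:33 = 9 h 40 min
Total worked: 53 h 0 min = 3180 min.
Regular 40 h 0 min = 2400 min at $37.75/h; overtime 13 h 0 min = 780 min at $75.50/h.
Pay = (2400 × $37.75 + 780 × $75.50) ÷ 60 = $2491.50.

$2491.50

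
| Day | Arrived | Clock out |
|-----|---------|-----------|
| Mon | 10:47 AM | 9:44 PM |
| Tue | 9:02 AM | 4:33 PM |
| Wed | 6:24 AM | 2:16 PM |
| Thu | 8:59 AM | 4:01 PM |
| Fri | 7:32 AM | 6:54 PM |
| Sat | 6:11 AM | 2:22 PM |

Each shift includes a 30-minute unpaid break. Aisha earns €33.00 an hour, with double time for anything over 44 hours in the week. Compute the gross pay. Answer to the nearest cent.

Mon: 10:47 AM–9:44 PM = 10 h 57 min; less 30 min break → 10 h 27 min
Tue: 9:02 AM–4:33 PM = 7 h 31 min; less 30 min break → 7 h 1 min
Wed: 6:24 AM–2:16 PM = 7 h 52 min; less 30 min break → 7 h 22 min
Thu: 8:59 AM–4:01 PM = 7 h 2 min; less 30 min break → 6 h 32 min
Fri: 7:32 AM–6:54 PM = 11 h 22 min; less 30 min break → 10 h 52 min
Sat: 6:11 AM–2:22 PM = 8 h 11 min; less 30 min break → 7 h 41 min
Total worked: 49 h 55 min = 2995 min.
Regular 44 h 0 min = 2640 min at €33.00/h; overtime 5 h 55 min = 355 min at €66.00/h.
Pay = (2640 × €33.00 + 355 × €66.00) ÷ 60 = €1842.50.

€1842.50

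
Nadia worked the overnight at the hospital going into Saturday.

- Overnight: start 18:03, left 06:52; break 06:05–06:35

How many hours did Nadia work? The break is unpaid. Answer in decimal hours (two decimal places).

12.32 hours

Overnight: 18:03 → midnight = 5 h 57 min; midnight → 06:52 = 6 h 52 min; span 12 h 49 min; less 30 min break → 12 h 19 min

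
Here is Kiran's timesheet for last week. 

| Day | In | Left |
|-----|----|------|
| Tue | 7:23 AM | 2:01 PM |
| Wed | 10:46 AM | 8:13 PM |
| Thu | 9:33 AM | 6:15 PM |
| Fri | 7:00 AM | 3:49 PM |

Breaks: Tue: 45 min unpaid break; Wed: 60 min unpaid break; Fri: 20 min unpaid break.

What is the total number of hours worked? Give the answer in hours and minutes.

Tue: 7:23 AM–2:01 PM = 6 h 38 min; less 45 min break → 5 h 53 min
Wed: 10:46 AM–8:13 PM = 9 h 27 min; less 60 min break → 8 h 27 min
Thu: 9:33 AM–6:15 PM = 8 h 42 min
Fri: 7:00 AM–3:49 PM = 8 h 49 min; less 20 min break → 8 h 29 min
Total: 5 h 53 min + 8 h 27 min + 8 h 42 min + 8 h 29 min = 31 h 31 min.

31 h 31 min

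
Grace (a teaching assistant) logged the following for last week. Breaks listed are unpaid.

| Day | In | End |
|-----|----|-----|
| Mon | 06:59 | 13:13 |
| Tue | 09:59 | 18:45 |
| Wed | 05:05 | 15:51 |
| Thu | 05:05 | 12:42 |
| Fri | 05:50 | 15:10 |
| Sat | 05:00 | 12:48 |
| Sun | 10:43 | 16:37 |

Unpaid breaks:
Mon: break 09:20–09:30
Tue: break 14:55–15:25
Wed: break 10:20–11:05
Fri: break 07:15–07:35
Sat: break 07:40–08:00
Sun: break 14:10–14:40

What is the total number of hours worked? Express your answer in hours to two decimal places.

53.83 hours

Mon: 06:59–13:13 = 6 h 14 min; less 10 min break → 6 h 4 min
Tue: 09:59–18:45 = 8 h 46 min; less 30 min break → 8 h 16 min
Wed: 05:05–15:51 = 10 h 46 min; less 45 min break → 10 h 1 min
Thu: 05:05–12:42 = 7 h 37 min
Fri: 05:50–15:10 = 9 h 20 min; less 20 min break → 9 h 0 min
Sat: 05:00–12:48 = 7 h 48 min; less 20 min break → 7 h 28 min
Sun: 10:43–16:37 = 5 h 54 min; less 30 min break → 5 h 24 min
Total: 6 h 4 min + 8 h 16 min + 10 h 1 min + 7 h 37 min + 9 h 0 min + 7 h 28 min + 5 h 24 min = 53 h 50 min.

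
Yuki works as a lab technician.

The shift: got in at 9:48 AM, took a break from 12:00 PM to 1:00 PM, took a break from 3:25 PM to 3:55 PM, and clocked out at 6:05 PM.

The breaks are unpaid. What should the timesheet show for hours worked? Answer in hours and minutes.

The shift: 9:48 AM–6:05 PM = 8 h 17 min; less 90 min break → 6 h 47 min

6 h 47 min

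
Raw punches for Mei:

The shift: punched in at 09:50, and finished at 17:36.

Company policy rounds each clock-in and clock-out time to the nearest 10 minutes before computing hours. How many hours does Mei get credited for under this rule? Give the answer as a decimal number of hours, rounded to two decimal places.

The shift: in 09:50→09:50, out 17:36→17:40; 7 h 50 min

7.83 hours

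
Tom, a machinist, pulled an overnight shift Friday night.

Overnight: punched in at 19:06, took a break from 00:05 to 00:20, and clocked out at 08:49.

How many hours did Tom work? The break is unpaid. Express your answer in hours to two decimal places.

Overnight: 19:06 → midnight = 4 h 54 min; midnight → 08:49 = 8 h 49 min; span 13 h 43 min; less 15 min break → 13 h 28 min

13.47 hours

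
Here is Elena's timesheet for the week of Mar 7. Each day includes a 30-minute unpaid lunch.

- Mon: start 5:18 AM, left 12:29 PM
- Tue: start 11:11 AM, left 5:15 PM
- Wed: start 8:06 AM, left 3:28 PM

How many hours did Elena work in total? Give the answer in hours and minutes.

Mon: 5:18 AM–12:29 PM = 7 h 11 min; less 30 min break → 6 h 41 min
Tue: 11:11 AM–5:15 PM = 6 h 4 min; less 30 min break → 5 h 34 min
Wed: 8:06 AM–3:28 PM = 7 h 22 min; less 30 min break → 6 h 52 min
Total: 6 h 41 min + 5 h 34 min + 6 h 52 min = 19 h 7 min.

19 h 7 min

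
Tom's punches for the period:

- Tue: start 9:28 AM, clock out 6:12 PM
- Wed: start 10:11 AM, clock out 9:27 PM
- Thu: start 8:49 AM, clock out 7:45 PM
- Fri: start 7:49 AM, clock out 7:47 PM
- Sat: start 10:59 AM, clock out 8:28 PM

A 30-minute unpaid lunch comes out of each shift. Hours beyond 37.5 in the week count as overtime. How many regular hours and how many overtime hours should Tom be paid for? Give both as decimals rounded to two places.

Tue: 9:28 AM–6:12 PM = 8 h 44 min; less 30 min break → 8 h 14 min
Wed: 10:11 AM–9:27 PM = 11 h 16 min; less 30 min break → 10 h 46 min
Thu: 8:49 AM–7:45 PM = 10 h 56 min; less 30 min break → 10 h 26 min
Fri: 7:49 AM–7:47 PM = 11 h 58 min; less 30 min break → 11 h 28 min
Sat: 10:59 AM–8:28 PM = 9 h 29 min; less 30 min break → 8 h 59 min
Total worked: 49 h 53 min = 49.88 h.
Threshold 37.5 h → overtime 12 h 23 min, regular 37 h 30 min.

Regular 37.50 hours, overtime 12.38 hours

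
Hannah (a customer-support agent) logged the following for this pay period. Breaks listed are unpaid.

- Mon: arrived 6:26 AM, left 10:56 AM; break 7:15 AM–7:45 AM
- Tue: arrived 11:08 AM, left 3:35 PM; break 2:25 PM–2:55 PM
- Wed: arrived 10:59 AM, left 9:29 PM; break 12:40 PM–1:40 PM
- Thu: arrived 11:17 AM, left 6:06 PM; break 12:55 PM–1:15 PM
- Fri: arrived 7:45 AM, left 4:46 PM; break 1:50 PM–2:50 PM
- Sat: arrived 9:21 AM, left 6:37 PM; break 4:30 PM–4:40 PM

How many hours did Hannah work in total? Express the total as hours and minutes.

41 h 3 min

Mon: 6:26 AM–10:56 AM = 4 h 30 min; less 30 min break → 4 h 0 min
Tue: 11:08 AM–3:35 PM = 4 h 27 min; less 30 min break → 3 h 57 min
Wed: 10:59 AM–9:29 PM = 10 h 30 min; less 60 min break → 9 h 30 min
Thu: 11:17 AM–6:06 PM = 6 h 49 min; less 20 min break → 6 h 29 min
Fri: 7:45 AM–4:46 PM = 9 h 1 min; less 60 min break → 8 h 1 min
Sat: 9:21 AM–6:37 PM = 9 h 16 min; less 10 min break → 9 h 6 min
Total: 4 h 0 min + 3 h 57 min + 9 h 30 min + 6 h 29 min + 8 h 1 min + 9 h 6 min = 41 h 3 min.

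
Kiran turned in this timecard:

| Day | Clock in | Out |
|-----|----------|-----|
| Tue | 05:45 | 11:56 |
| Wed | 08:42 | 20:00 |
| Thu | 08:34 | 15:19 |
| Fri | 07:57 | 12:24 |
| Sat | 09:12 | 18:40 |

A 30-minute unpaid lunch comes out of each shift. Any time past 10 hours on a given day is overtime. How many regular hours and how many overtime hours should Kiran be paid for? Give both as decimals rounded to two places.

Tue: 05:45–11:56 = 6 h 11 min; less 30 min break → 5 h 41 min
Wed: 08:42–20:00 = 11 h 18 min; less 30 min break → 10 h 48 min
Thu: 08:34–15:19 = 6 h 45 min; less 30 min break → 6 h 15 min
Fri: 07:57–12:24 = 4 h 27 min; less 30 min break → 3 h 57 min
Sat: 09:12–18:40 = 9 h 28 min; less 30 min break → 8 h 58 min
Tue reg 5 h 41 min / OT 0 h 0 min; Wed reg 10 h 0 min / OT 0 h 48 min; Thu reg 6 h 15 min / OT 0 h 0 min; Fri reg 3 h 57 min / OT 0 h 0 min; Sat reg 8 h 58 min / OT 0 h 0 min.
Totals: regular 34 h 51 min, overtime 0 h 48 min.

Regular 34.85 hours, overtime 0.80 hours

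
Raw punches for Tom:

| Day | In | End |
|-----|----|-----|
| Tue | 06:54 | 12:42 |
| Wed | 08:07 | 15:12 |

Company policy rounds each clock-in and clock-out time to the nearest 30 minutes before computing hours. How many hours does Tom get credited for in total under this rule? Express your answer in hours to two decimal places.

12.50 hours

Tue: in 06:54→07:00, out 12:42→12:30; 5 h 30 min
Wed: in 08:07→08:00, out 15:12→15:00; 7 h 0 min
Total credited: 12 h 30 min.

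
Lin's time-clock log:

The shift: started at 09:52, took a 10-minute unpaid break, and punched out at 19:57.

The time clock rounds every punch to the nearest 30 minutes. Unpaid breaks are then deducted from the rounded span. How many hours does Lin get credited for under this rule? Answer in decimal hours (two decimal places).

The shift: in 09:52→10:00, out 19:57→20:00; 10 h 0 min − 10 min = 9 h 50 min

9.83 hours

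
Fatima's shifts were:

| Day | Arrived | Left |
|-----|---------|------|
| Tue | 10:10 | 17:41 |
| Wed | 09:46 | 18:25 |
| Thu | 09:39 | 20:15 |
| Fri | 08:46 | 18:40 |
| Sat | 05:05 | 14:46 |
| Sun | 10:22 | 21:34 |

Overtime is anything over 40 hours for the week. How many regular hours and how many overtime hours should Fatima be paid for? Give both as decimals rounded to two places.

Tue: 10:10–17:41 = 7 h 31 min
Wed: 09:46–18:25 = 8 h 39 min
Thu: 09:39–20:15 = 10 h 36 min
Fri: 08:46–18:40 = 9 h 54 min
Sat: 05:05–14:46 = 9 h 41 min
Sun: 10:22–21:34 = 11 h 12 min
Total worked: 57 h 33 min = 57.55 h.
Threshold 40 h → overtime 17 h 33 min, regular 40 h 0 min.

Regular 40.00 hours, overtime 17.55 hours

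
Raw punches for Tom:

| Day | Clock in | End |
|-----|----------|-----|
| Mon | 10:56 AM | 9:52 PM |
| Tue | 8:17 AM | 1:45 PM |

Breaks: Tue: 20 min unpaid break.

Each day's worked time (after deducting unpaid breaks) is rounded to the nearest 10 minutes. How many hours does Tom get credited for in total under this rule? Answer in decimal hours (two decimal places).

16.17 hours

Mon: 10:56 AM–9:52 PM = 10 h 56 min → rounds to 11 h 0 min
Tue: 8:17 AM–1:45 PM = 5 h 28 min − 20 min = 5 h 8 min → rounds to 5 h 10 min
Total credited: 16 h 10 min.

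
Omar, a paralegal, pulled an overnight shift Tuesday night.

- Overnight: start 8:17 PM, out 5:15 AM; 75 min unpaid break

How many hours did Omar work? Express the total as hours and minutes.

7 h 43 min

Overnight: 8:17 PM → midnight = 3 h 43 min; midnight → 5:15 AM = 5 h 15 min; span 8 h 58 min; less 75 min break → 7 h 43 min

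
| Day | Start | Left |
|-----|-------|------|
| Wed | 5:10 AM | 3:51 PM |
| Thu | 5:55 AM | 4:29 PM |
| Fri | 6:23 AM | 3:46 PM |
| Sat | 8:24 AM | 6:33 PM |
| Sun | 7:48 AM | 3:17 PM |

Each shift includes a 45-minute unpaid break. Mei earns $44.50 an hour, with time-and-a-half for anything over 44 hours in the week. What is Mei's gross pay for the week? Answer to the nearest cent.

Wed: 5:10 AM–3:51 PM = 10 h 41 min; less 45 min break → 9 h 56 min
Thu: 5:55 AM–4:29 PM = 10 h 34 min; less 45 min break → 9 h 49 min
Fri: 6:23 AM–3:46 PM = 9 h 23 min; less 45 min break → 8 h 38 min
Sat: 8:24 AM–6:33 PM = 10 h 9 min; less 45 min break → 9 h 24 min
Sun: 7:48 AM–3:17 PM = 7 h 29 min; less 45 min break → 6 h 44 min
Total worked: 44 h 31 min = 2671 min.
Regular 44 h 0 min = 2640 min at $44.50/h; overtime 0 h 31 min = 31 min at $66.75/h.
Pay = (2640 × $44.50 + 31 × $66.75) ÷ 60 = $1992.49.

$1992.49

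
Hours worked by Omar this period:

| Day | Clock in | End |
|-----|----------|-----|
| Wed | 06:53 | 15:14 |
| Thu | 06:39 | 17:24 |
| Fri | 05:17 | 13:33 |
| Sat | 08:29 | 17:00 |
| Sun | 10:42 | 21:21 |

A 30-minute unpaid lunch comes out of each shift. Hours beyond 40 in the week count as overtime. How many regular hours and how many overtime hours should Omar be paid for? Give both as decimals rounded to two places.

Wed: 06:53–15:14 = 8 h 21 min; less 30 min break → 7 h 51 min
Thu: 06:39–17:24 = 10 h 45 min; less 30 min break → 10 h 15 min
Fri: 05:17–13:33 = 8 h 16 min; less 30 min break → 7 h 46 min
Sat: 08:29–17:00 = 8 h 31 min; less 30 min break → 8 h 1 min
Sun: 10:42–21:21 = 10 h 39 min; less 30 min break → 10 h 9 min
Total worked: 44 h 2 min = 44.03 h.
Threshold 40 h → overtime 4 h 2 min, regular 40 h 0 min.

Regular 40.00 hours, overtime 4.03 hours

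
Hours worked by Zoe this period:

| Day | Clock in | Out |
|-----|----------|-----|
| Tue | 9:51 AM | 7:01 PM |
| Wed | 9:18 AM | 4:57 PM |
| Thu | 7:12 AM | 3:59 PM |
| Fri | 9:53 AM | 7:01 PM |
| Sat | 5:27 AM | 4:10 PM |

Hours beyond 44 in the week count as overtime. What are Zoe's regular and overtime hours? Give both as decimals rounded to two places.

Tue: 9:51 AM–7:01 PM = 9 h 10 min
Wed: 9:18 AM–4:57 PM = 7 h 39 min
Thu: 7:12 AM–3:59 PM = 8 h 47 min
Fri: 9:53 AM–7:01 PM = 9 h 8 min
Sat: 5:27 AM–4:10 PM = 10 h 43 min
Total worked: 45 h 27 min = 45.45 h.
Threshold 44 h → overtime 1 h 27 min, regular 44 h 0 min.

Regular 44.00 hours, overtime 1.45 hours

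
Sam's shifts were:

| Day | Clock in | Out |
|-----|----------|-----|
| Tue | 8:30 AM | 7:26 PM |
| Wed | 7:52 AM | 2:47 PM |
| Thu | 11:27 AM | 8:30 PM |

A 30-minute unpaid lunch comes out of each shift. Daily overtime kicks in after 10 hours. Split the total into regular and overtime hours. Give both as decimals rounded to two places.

Regular 24.97 hours, overtime 0.43 hours

Tue: 8:30 AM–7:26 PM = 10 h 56 min; less 30 min break → 10 h 26 min
Wed: 7:52 AM–2:47 PM = 6 h 55 min; less 30 min break → 6 h 25 min
Thu: 11:27 AM–8:30 PM = 9 h 3 min; less 30 min break → 8 h 33 min
Tue reg 10 h 0 min / OT 0 h 26 min; Wed reg 6 h 25 min / OT 0 h 0 min; Thu reg 8 h 33 min / OT 0 h 0 min.
Totals: regular 24 h 58 min, overtime 0 h 26 min.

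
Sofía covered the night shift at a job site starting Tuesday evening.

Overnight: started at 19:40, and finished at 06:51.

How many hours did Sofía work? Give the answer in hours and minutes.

11 h 11 min

Overnight: 19:40 → midnight = 4 h 20 min; midnight → 06:51 = 6 h 51 min; span 11 h 11 min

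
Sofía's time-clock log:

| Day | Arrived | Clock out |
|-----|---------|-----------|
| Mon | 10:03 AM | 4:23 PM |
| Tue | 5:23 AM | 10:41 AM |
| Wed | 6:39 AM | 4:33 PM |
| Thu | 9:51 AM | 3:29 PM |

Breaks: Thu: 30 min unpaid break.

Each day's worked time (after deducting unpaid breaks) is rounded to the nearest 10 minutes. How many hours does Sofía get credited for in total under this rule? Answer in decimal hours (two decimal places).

Mon: 10:03 AM–4:23 PM = 6 h 20 min → rounds to 6 h 20 min
Tue: 5:23 AM–10:41 AM = 5 h 18 min → rounds to 5 h 20 min
Wed: 6:39 AM–4:33 PM = 9 h 54 min → rounds to 9 h 50 min
Thu: 9:51 AM–3:29 PM = 5 h 38 min − 30 min = 5 h 8 min → rounds to 5 h 10 min
Total credited: 26 h 40 min.

26.67 hours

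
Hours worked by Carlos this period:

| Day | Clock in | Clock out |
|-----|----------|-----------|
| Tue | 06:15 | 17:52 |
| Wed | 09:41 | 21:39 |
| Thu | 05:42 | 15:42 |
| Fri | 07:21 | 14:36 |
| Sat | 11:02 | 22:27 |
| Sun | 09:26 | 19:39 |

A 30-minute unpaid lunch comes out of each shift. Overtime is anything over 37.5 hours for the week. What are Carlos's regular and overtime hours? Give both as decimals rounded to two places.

Regular 37.50 hours, overtime 21.97 hours

Tue: 06:15–17:52 = 11 h 37 min; less 30 min break → 11 h 7 min
Wed: 09:41–21:39 = 11 h 58 min; less 30 min break → 11 h 28 min
Thu: 05:42–15:42 = 10 h 0 min; less 30 min break → 9 h 30 min
Fri: 07:21–14:36 = 7 h 15 min; less 30 min break → 6 h 45 min
Sat: 11:02–22:27 = 11 h 25 min; less 30 min break → 10 h 55 min
Sun: 09:26–19:39 = 10 h 13 min; less 30 min break → 9 h 43 min
Total worked: 59 h 28 min = 59.47 h.
Threshold 37.5 h → overtime 21 h 58 min, regular 37 h 30 min.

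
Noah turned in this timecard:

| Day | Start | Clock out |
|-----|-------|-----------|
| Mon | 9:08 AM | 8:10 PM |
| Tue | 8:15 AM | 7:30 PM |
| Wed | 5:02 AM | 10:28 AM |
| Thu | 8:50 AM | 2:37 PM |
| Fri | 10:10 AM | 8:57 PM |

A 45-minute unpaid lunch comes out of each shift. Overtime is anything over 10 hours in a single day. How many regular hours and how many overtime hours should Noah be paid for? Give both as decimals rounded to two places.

Mon: 9:08 AM–8:10 PM = 11 h 2 min; less 45 min break → 10 h 17 min
Tue: 8:15 AM–7:30 PM = 11 h 15 min; less 45 min break → 10 h 30 min
Wed: 5:02 AM–10:28 AM = 5 h 26 min; less 45 min break → 4 h 41 min
Thu: 8:50 AM–2:37 PM = 5 h 47 min; less 45 min break → 5 h 2 min
Fri: 10:10 AM–8:57 PM = 10 h 47 min; less 45 min break → 10 h 2 min
Mon reg 10 h 0 min / OT 0 h 17 min; Tue reg 10 h 0 min / OT 0 h 30 min; Wed reg 4 h 41 min / OT 0 h 0 min; Thu reg 5 h 2 min / OT 0 h 0 min; Fri reg 10 h 0 min / OT 0 h 2 min.
Totals: regular 39 h 43 min, overtime 0 h 49 min.

Regular 39.72 hours, overtime 0.82 hours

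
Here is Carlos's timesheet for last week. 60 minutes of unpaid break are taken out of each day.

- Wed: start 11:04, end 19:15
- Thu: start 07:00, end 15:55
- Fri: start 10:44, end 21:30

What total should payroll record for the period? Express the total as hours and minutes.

Wed: 11:04–19:15 = 8 h 11 min; less 60 min break → 7 h 11 min
Thu: 07:00–15:55 = 8 h 55 min; less 60 min break → 7 h 55 min
Fri: 10:44–21:30 = 10 h 46 min; less 60 min break → 9 h 46 min
Total: 7 h 11 min + 7 h 55 min + 9 h 46 min = 24 h 52 min.

24 h 52 min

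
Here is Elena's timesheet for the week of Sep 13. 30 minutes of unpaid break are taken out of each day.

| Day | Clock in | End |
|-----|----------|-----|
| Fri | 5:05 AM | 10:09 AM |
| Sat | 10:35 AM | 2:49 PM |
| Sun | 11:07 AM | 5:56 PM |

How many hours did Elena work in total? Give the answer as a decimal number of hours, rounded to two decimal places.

Fri: 5:05 AM–10:09 AM = 5 h 4 min; less 30 min break → 4 h 34 min
Sat: 10:35 AM–2:49 PM = 4 h 14 min; less 30 min break → 3 h 44 min
Sun: 11:07 AM–5:56 PM = 6 h 49 min; less 30 min break → 6 h 19 min
Total: 4 h 34 min + 3 h 44 min + 6 h 19 min = 14 h 37 min.

14.62 hours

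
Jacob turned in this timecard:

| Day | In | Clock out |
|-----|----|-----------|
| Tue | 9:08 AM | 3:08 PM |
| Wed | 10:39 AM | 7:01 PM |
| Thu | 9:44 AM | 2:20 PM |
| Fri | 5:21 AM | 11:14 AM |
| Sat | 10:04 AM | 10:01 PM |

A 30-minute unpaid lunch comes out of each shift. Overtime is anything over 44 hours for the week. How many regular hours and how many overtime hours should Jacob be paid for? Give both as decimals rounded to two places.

Regular 34.30 hours, overtime 0.00 hours

Tue: 9:08 AM–3:08 PM = 6 h 0 min; less 30 min break → 5 h 30 min
Wed: 10:39 AM–7:01 PM = 8 h 22 min; less 30 min break → 7 h 52 min
Thu: 9:44 AM–2:20 PM = 4 h 36 min; less 30 min break → 4 h 6 min
Fri: 5:21 AM–11:14 AM = 5 h 53 min; less 30 min break → 5 h 23 min
Sat: 10:04 AM–10:01 PM = 11 h 57 min; less 30 min break → 11 h 27 min
Total worked: 34 h 18 min = 34.30 h.
Threshold 44 h → overtime 0 h 0 min, regular 34 h 18 min.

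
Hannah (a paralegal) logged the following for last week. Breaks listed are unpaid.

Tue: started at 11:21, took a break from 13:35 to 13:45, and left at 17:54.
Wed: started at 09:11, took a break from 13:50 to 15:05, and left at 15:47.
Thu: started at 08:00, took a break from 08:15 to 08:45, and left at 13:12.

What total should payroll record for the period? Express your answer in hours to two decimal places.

16.43 hours

Tue: 11:21–17:54 = 6 h 33 min; less 10 min break → 6 h 23 min
Wed: 09:11–15:47 = 6 h 36 min; less 75 min break → 5 h 21 min
Thu: 08:00–13:12 = 5 h 12 min; less 30 min break → 4 h 42 min
Total: 6 h 23 min + 5 h 21 min + 4 h 42 min = 16 h 26 min.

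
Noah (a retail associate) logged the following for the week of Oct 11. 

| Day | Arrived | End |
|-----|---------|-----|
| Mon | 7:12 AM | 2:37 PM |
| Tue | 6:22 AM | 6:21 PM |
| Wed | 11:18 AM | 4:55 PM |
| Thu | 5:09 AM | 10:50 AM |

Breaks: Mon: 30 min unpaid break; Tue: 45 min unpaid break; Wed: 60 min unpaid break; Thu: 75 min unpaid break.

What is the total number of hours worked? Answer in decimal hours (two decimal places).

27.20 hours

Mon: 7:12 AM–2:37 PM = 7 h 25 min; less 30 min break → 6 h 55 min
Tue: 6:22 AM–6:21 PM = 11 h 59 min; less 45 min break → 11 h 14 min
Wed: 11:18 AM–4:55 PM = 5 h 37 min; less 60 min break → 4 h 37 min
Thu: 5:09 AM–10:50 AM = 5 h 41 min; less 75 min break → 4 h 26 min
Total: 6 h 55 min + 11 h 14 min + 4 h 37 min + 4 h 26 min = 27 h 12 min.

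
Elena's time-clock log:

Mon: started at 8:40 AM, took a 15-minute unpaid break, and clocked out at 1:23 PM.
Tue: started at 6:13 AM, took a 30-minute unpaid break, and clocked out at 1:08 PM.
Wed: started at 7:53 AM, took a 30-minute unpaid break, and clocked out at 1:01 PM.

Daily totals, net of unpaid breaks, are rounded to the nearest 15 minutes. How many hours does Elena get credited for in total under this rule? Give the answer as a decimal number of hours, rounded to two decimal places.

Mon: 8:40 AM–1:23 PM = 4 h 43 min − 15 min = 4 h 28 min → rounds to 4 h 30 min
Tue: 6:13 AM–1:08 PM = 6 h 55 min − 30 min = 6 h 25 min → rounds to 6 h 30 min
Wed: 7:53 AM–1:01 PM = 5 h 8 min − 30 min = 4 h 38 min → rounds to 4 h 45 min
Total credited: 15 h 45 min.

15.75 hours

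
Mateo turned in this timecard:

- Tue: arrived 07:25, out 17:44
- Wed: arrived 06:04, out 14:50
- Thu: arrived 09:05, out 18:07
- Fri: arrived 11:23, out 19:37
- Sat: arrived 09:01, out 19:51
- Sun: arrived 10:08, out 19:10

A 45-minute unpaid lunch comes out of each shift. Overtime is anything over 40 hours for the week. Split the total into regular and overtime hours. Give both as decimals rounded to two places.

Regular 40.00 hours, overtime 11.72 hours

Tue: 07:25–17:44 = 10 h 19 min; less 45 min break → 9 h 34 min
Wed: 06:04–14:50 = 8 h 46 min; less 45 min break → 8 h 1 min
Thu: 09:05–18:07 = 9 h 2 min; less 45 min break → 8 h 17 min
Fri: 11:23–19:37 = 8 h 14 min; less 45 min break → 7 h 29 min
Sat: 09:01–19:51 = 10 h 50 min; less 45 min break → 10 h 5 min
Sun: 10:08–19:10 = 9 h 2 min; less 45 min break → 8 h 17 min
Total worked: 51 h 43 min = 51.72 h.
Threshold 40 h → overtime 11 h 43 min, regular 40 h 0 min.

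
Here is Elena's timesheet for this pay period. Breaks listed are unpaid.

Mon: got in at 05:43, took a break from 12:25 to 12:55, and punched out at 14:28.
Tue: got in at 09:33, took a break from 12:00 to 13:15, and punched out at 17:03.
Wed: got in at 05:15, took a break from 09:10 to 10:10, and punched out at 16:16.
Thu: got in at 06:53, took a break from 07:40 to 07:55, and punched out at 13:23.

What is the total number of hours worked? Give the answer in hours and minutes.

30 h 46 min

Mon: 05:43–14:28 = 8 h 45 min; less 30 min break → 8 h 15 min
Tue: 09:33–17:03 = 7 h 30 min; less 75 min break → 6 h 15 min
Wed: 05:15–16:16 = 11 h 1 min; less 60 min break → 10 h 1 min
Thu: 06:53–13:23 = 6 h 30 min; less 15 min break → 6 h 15 min
Total: 8 h 15 min + 6 h 15 min + 10 h 1 min + 6 h 15 min = 30 h 46 min.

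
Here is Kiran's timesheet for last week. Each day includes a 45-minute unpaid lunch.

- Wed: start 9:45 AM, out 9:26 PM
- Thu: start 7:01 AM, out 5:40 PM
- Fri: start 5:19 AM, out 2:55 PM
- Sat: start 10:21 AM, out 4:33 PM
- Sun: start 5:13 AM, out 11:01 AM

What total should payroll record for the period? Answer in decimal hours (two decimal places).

Wed: 9:45 AM–9:26 PM = 11 h 41 min; less 45 min break → 10 h 56 min
Thu: 7:01 AM–5:40 PM = 10 h 39 min; less 45 min break → 9 h 54 min
Fri: 5:19 AM–2:55 PM = 9 h 36 min; less 45 min break → 8 h 51 min
Sat: 10:21 AM–4:33 PM = 6 h 12 min; less 45 min break → 5 h 27 min
Sun: 5:13 AM–11:01 AM = 5 h 48 min; less 45 min break → 5 h 3 min
Total: 10 h 56 min + 9 h 54 min + 8 h 51 min + 5 h 27 min + 5 h 3 min = 40 h 11 min.

40.18 hours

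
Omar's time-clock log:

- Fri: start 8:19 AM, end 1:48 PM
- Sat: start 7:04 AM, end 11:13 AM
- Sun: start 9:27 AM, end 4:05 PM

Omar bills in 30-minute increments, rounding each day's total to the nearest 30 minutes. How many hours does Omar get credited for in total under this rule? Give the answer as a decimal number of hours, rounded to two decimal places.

16.00 hours

Fri: 8:19 AM–1:48 PM = 5 h 29 min → rounds to 5 h 30 min
Sat: 7:04 AM–11:13 AM = 4 h 9 min → rounds to 4 h 0 min
Sun: 9:27 AM–4:05 PM = 6 h 38 min → rounds to 6 h 30 min
Total credited: 16 h 0 min.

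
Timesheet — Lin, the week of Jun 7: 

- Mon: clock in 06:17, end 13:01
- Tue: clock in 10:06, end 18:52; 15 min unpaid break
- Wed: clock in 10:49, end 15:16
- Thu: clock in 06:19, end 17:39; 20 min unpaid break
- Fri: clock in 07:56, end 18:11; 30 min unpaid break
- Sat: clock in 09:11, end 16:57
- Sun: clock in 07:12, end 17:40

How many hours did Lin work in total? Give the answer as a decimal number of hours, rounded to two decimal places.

Mon: 06:17–13:01 = 6 h 44 min
Tue: 10:06–18:52 = 8 h 46 min; less 15 min break → 8 h 31 min
Wed: 10:49–15:16 = 4 h 27 min
Thu: 06:19–17:39 = 11 h 20 min; less 20 min break → 11 h 0 min
Fri: 07:56–18:11 = 10 h 15 min; less 30 min break → 9 h 45 min
Sat: 09:11–16:57 = 7 h 46 min
Sun: 07:12–17:40 = 10 h 28 min
Total: 6 h 44 min + 8 h 31 min + 4 h 27 min + 11 h 0 min + 9 h 45 min + 7 h 46 min + 10 h 28 min = 58 h 41 min.

58.68 hours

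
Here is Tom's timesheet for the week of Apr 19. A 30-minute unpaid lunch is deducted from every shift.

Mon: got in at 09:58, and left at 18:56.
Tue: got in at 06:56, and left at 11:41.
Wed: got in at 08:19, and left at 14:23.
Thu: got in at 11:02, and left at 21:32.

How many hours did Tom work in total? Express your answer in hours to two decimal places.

Mon: 09:58–18:56 = 8 h 58 min; less 30 min break → 8 h 28 min
Tue: 06:56–11:41 = 4 h 45 min; less 30 min break → 4 h 15 min
Wed: 08:19–14:23 = 6 h 4 min; less 30 min break → 5 h 34 min
Thu: 11:02–21:32 = 10 h 30 min; less 30 min break → 10 h 0 min
Total: 8 h 28 min + 4 h 15 min + 5 h 34 min + 10 h 0 min = 28 h 17 min.

28.28 hours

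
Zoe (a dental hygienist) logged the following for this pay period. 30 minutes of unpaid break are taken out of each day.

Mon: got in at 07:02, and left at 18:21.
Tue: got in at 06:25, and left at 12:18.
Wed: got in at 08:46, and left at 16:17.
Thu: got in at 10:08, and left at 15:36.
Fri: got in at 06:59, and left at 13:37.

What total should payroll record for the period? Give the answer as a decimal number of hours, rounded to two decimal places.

34.32 hours

Mon: 07:02–18:21 = 11 h 19 min; less 30 min break → 10 h 49 min
Tue: 06:25–12:18 = 5 h 53 min; less 30 min break → 5 h 23 min
Wed: 08:46–16:17 = 7 h 31 min; less 30 min break → 7 h 1 min
Thu: 10:08–15:36 = 5 h 28 min; less 30 min break → 4 h 58 min
Fri: 06:59–13:37 = 6 h 38 min; less 30 min break → 6 h 8 min
Total: 10 h 49 min + 5 h 23 min + 7 h 1 min + 4 h 58 min + 6 h 8 min = 34 h 19 min.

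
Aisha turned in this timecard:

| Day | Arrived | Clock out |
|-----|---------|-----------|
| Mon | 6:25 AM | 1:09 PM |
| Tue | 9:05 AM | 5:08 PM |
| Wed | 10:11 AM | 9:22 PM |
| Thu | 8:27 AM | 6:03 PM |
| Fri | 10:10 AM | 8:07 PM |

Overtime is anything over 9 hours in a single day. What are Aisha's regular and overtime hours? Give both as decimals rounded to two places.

Mon: 6:25 AM–1:09 PM = 6 h 44 min
Tue: 9:05 AM–5:08 PM = 8 h 3 min
Wed: 10:11 AM–9:22 PM = 11 h 11 min
Thu: 8:27 AM–6:03 PM = 9 h 36 min
Fri: 10:10 AM–8:07 PM = 9 h 57 min
Mon reg 6 h 44 min / OT 0 h 0 min; Tue reg 8 h 3 min / OT 0 h 0 min; Wed reg 9 h 0 min / OT 2 h 11 min; Thu reg 9 h 0 min / OT 0 h 36 min; Fri reg 9 h 0 min / OT 0 h 57 min.
Totals: regular 41 h 47 min, overtime 3 h 44 min.

Regular 41.78 hours, overtime 3.73 hours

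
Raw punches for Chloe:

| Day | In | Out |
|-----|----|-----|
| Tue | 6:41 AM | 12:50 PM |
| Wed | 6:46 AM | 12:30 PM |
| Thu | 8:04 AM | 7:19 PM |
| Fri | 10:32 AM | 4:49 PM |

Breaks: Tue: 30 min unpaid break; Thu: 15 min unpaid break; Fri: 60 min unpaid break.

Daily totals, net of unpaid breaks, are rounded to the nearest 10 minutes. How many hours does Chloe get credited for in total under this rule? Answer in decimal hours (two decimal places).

27.67 hours

Tue: 6:41 AM–12:50 PM = 6 h 9 min − 30 min = 5 h 39 min → rounds to 5 h 40 min
Wed: 6:46 AM–12:30 PM = 5 h 44 min → rounds to 5 h 40 min
Thu: 8:04 AM–7:19 PM = 11 h 15 min − 15 min = 11 h 0 min → rounds to 11 h 0 min
Fri: 10:32 AM–4:49 PM = 6 h 17 min − 60 min = 5 h 17 min → rounds to 5 h 20 min
Total credited: 27 h 40 min.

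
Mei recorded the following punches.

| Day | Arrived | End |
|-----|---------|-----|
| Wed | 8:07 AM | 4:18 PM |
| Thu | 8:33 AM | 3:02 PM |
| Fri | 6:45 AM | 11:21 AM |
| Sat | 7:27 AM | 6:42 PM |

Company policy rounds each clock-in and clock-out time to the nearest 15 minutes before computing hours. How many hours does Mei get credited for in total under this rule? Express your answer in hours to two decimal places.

Wed: in 8:07 AM→8:00 AM, out 4:18 PM→4:15 PM; 8 h 15 min
Thu: in 8:33 AM→8:30 AM, out 3:02 PM→3:00 PM; 6 h 30 min
Fri: in 6:45 AM→6:45 AM, out 11:21 AM→11:15 AM; 4 h 30 min
Sat: in 7:27 AM→7:30 AM, out 6:42 PM→6:45 PM; 11 h 15 min
Total credited: 30 h 30 min.

30.50 hours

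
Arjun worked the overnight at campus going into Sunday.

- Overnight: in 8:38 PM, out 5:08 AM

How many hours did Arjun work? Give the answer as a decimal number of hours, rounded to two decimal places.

8.50 hours

Overnight: 8:38 PM → midnight = 3 h 22 min; midnight → 5:08 AM = 5 h 8 min; span 8 h 30 min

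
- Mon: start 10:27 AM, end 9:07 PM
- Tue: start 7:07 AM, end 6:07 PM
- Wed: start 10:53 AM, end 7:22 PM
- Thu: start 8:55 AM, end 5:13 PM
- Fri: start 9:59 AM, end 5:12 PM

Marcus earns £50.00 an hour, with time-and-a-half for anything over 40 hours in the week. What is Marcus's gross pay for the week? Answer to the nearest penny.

£2425.00

Mon: 10:27 AM–9:07 PM = 10 h 40 min
Tue: 7:07 AM–6:07 PM = 11 h 0 min
Wed: 10:53 AM–7:22 PM = 8 h 29 min
Thu: 8:55 AM–5:13 PM = 8 h 18 min
Fri: 9:59 AM–5:12 PM = 7 h 13 min
Total worked: 45 h 40 min = 2740 min.
Regular 40 h 0 min = 2400 min at £50.00/h; overtime 5 h 40 min = 340 min at £75.00/h.
Pay = (2400 × £50.00 + 340 × £75.00) ÷ 60 = £2425.00.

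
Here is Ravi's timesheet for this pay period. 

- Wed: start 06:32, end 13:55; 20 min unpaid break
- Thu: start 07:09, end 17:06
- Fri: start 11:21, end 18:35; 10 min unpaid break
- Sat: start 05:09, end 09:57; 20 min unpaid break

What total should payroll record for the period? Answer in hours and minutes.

28 h 32 min

Wed: 06:32–13:55 = 7 h 23 min; less 20 min break → 7 h 3 min
Thu: 07:09–17:06 = 9 h 57 min
Fri: 11:21–18:35 = 7 h 14 min; less 10 min break → 7 h 4 min
Sat: 05:09–09:57 = 4 h 48 min; less 20 min break → 4 h 28 min
Total: 7 h 3 min + 9 h 57 min + 7 h 4 min + 4 h 28 min = 28 h 32 min.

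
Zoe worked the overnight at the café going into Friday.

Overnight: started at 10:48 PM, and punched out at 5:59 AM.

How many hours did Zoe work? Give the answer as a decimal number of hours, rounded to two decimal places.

7.18 hours

Overnight: 10:48 PM → midnight = 1 h 12 min; midnight → 5:59 AM = 5 h 59 min; span 7 h 11 min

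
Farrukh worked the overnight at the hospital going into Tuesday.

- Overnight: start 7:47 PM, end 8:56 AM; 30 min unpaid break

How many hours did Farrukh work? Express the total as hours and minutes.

Overnight: 7:47 PM → midnight = 4 h 13 min; midnight → 8:56 AM = 8 h 56 min; span 13 h 9 min; less 30 min break → 12 h 39 min

12 h 39 min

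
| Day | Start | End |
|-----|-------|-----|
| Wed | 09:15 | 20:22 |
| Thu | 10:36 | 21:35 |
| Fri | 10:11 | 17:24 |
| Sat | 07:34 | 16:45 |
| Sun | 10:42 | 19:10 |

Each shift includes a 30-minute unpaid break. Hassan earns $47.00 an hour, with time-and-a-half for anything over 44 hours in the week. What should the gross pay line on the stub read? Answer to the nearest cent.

Wed: 09:15–20:22 = 11 h 7 min; less 30 min break → 10 h 37 min
Thu: 10:36–21:35 = 10 h 59 min; less 30 min break → 10 h 29 min
Fri: 10:11–17:24 = 7 h 13 min; less 30 min break → 6 h 43 min
Sat: 07:34–16:45 = 9 h 11 min; less 30 min break → 8 h 41 min
Sun: 10:42–19:10 = 8 h 28 min; less 30 min break → 7 h 58 min
Total worked: 44 h 28 min = 2668 min.
Regular 44 h 0 min = 2640 min at $47.00/h; overtime 0 h 28 min = 28 min at $70.50/h.
Pay = (2640 × $47.00 + 28 × $70.50) ÷ 60 = $2100.90.

$2100.90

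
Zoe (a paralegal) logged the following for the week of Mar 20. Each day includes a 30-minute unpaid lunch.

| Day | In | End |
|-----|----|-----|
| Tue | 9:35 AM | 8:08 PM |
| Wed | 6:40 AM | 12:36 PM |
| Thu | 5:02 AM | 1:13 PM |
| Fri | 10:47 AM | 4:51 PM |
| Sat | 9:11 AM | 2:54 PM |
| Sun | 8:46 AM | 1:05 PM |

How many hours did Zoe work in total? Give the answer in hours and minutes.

Tue: 9:35 AM–8:08 PM = 10 h 33 min; less 30 min break → 10 h 3 min
Wed: 6:40 AM–12:36 PM = 5 h 56 min; less 30 min break → 5 h 26 min
Thu: 5:02 AM–1:13 PM = 8 h 11 min; less 30 min break → 7 h 41 min
Fri: 10:47 AM–4:51 PM = 6 h 4 min; less 30 min break → 5 h 34 min
Sat: 9:11 AM–2:54 PM = 5 h 43 min; less 30 min break → 5 h 13 min
Sun: 8:46 AM–1:05 PM = 4 h 19 min; less 30 min break → 3 h 49 min
Total: 10 h 3 min + 5 h 26 min + 7 h 41 min + 5 h 34 min + 5 h 13 min + 3 h 49 min = 37 h 46 min.

37 h 46 min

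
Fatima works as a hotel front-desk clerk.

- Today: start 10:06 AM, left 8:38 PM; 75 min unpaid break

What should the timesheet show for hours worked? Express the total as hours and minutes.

9 h 17 min

Today: 10:06 AM–8:38 PM = 10 h 32 min; less 75 min break → 9 h 17 min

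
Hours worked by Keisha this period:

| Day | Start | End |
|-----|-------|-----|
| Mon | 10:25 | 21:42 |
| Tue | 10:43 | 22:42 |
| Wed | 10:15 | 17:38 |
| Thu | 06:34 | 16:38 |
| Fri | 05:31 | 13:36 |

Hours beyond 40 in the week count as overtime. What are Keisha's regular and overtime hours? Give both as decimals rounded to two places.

Regular 40.00 hours, overtime 8.80 hours

Mon: 10:25–21:42 = 11 h 17 min
Tue: 10:43–22:42 = 11 h 59 min
Wed: 10:15–17:38 = 7 h 23 min
Thu: 06:34–16:38 = 10 h 4 min
Fri: 05:31–13:36 = 8 h 5 min
Total worked: 48 h 48 min = 48.80 h.
Threshold 40 h → overtime 8 h 48 min, regular 40 h 0 min.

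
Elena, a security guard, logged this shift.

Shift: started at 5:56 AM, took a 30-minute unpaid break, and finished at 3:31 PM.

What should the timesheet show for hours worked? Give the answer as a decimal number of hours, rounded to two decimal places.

Shift: 5:56 AM–3:31 PM = 9 h 35 min; less 30 min break → 9 h 5 min

9.08 hours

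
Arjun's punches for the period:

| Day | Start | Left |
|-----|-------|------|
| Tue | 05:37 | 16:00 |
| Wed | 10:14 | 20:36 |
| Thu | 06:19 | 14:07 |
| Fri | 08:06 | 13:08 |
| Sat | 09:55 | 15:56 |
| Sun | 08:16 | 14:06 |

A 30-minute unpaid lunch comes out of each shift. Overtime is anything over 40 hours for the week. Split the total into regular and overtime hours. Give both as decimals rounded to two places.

Tue: 05:37–16:00 = 10 h 23 min; less 30 min break → 9 h 53 min
Wed: 10:14–20:36 = 10 h 22 min; less 30 min break → 9 h 52 min
Thu: 06:19–14:07 = 7 h 48 min; less 30 min break → 7 h 18 min
Fri: 08:06–13:08 = 5 h 2 min; less 30 min break → 4 h 32 min
Sat: 09:55–15:56 = 6 h 1 min; less 30 min break → 5 h 31 min
Sun: 08:16–14:06 = 5 h 50 min; less 30 min break → 5 h 20 min
Total worked: 42 h 26 min = 42.43 h.
Threshold 40 h → overtime 2 h 26 min, regular 40 h 0 min.

Regular 40.00 hours, overtime 2.43 hours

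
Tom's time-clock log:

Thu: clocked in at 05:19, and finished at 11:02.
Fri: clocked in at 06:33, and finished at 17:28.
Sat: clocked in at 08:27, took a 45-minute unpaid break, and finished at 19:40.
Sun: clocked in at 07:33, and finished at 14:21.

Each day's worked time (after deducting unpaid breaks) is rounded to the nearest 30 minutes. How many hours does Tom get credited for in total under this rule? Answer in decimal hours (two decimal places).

Thu: 05:19–11:02 = 5 h 43 min → rounds to 5 h 30 min
Fri: 06:33–17:28 = 10 h 55 min → rounds to 11 h 0 min
Sat: 08:27–19:40 = 11 h 13 min − 45 min = 10 h 28 min → rounds to 10 h 30 min
Sun: 07:33–14:21 = 6 h 48 min → rounds to 7 h 0 min
Total credited: 34 h 0 min.

34.00 hours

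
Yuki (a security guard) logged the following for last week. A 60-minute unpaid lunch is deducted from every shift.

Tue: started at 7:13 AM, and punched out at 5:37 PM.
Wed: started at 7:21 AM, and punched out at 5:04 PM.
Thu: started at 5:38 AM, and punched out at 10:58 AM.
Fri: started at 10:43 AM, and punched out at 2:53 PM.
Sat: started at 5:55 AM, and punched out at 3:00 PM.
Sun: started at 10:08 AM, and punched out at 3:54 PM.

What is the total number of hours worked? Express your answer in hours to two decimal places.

Tue: 7:13 AM–5:37 PM = 10 h 24 min; less 60 min break → 9 h 24 min
Wed: 7:21 AM–5:04 PM = 9 h 43 min; less 60 min break → 8 h 43 min
Thu: 5:38 AM–10:58 AM = 5 h 20 min; less 60 min break → 4 h 20 min
Fri: 10:43 AM–2:53 PM = 4 h 10 min; less 60 min break → 3 h 10 min
Sat: 5:55 AM–3:00 PM = 9 h 5 min; less 60 min break → 8 h 5 min
Sun: 10:08 AM–3:54 PM = 5 h 46 min; less 60 min break → 4 h 46 min
Total: 9 h 24 min + 8 h 43 min + 4 h 20 min + 3 h 10 min + 8 h 5 min + 4 h 46 min = 38 h 28 min.

38.47 hours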